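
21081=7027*3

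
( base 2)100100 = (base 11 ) 33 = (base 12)30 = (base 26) 1A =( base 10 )36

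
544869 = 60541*9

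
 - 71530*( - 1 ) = 71530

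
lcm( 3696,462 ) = 3696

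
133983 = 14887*9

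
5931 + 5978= 11909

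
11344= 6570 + 4774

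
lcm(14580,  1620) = 14580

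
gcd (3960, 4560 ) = 120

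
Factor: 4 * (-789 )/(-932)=789/233 = 3^1*233^( - 1 ) * 263^1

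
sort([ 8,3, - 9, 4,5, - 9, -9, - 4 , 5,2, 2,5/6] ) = [  -  9,  -  9, - 9, - 4,5/6, 2,2, 3, 4,5, 5, 8]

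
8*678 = 5424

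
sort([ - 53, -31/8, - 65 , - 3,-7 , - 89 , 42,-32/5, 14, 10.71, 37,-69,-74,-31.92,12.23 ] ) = [ - 89, - 74 ,-69, - 65,-53,-31.92, - 7, - 32/5,-31/8, - 3, 10.71 , 12.23,14, 37,42]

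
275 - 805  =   - 530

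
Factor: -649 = -11^1*59^1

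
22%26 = 22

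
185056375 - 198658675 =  - 13602300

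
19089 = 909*21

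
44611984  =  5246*8504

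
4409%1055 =189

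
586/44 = 293/22=13.32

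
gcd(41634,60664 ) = 2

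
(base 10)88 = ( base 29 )31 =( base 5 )323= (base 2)1011000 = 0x58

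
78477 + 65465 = 143942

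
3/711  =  1/237 = 0.00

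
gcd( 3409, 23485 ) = 7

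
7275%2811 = 1653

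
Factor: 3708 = 2^2*3^2*103^1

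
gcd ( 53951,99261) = 1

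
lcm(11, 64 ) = 704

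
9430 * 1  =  9430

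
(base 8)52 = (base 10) 42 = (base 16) 2a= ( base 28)1e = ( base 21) 20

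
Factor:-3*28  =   - 2^2*3^1*7^1  =  - 84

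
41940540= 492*85245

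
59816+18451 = 78267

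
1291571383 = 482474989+809096394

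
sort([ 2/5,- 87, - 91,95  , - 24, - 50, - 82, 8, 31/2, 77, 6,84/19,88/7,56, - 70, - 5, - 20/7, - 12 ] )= [ - 91, - 87, - 82, - 70, - 50, - 24, - 12 ,  -  5, - 20/7,  2/5,84/19, 6, 8, 88/7, 31/2,  56, 77, 95 ]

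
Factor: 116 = 2^2*29^1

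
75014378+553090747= 628105125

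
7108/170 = 3554/85  =  41.81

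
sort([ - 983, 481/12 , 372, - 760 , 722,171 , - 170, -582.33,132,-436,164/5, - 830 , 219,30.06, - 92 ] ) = [ - 983 , - 830,-760, - 582.33, - 436, - 170,-92,30.06, 164/5, 481/12, 132,171, 219, 372, 722] 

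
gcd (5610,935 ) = 935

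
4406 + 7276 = 11682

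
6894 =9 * 766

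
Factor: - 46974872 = -2^3*7^1*838837^1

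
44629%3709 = 121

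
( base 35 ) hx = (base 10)628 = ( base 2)1001110100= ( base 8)1164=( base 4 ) 21310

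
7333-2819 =4514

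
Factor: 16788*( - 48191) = - 809030508 = - 2^2*3^1 * 11^1*13^1*337^1*1399^1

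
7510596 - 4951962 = 2558634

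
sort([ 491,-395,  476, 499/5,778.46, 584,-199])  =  [-395,-199,499/5,476 , 491, 584, 778.46 ] 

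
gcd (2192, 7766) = 2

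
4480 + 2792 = 7272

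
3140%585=215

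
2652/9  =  884/3  =  294.67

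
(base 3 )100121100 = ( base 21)FI9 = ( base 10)7002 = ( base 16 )1b5a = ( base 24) C3I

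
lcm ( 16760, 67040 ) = 67040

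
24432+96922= 121354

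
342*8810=3013020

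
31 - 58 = - 27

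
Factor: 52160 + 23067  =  75227= 75227^1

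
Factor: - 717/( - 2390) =3/10 = 2^(-1)*3^1*5^ ( - 1 ) 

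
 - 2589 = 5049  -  7638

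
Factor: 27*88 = 2^3*3^3*11^1 = 2376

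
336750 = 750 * 449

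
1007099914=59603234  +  947496680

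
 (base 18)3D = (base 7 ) 124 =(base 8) 103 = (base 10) 67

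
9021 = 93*97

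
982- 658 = 324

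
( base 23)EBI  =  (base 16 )1DFD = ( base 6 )55313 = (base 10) 7677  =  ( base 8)16775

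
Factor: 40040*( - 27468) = - 1099818720 = -2^5*3^2*5^1*7^2*11^1*13^1*109^1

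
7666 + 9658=17324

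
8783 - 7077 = 1706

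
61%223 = 61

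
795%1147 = 795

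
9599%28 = 23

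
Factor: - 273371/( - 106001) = 7^2*19^( - 1) = 49/19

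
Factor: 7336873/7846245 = 3^ (  -  2) *5^( - 1)*11^( - 3 )*131^( - 1 )*7336873^1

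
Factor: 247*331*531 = 3^2*13^1*19^1*  59^1*331^1=43412967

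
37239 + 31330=68569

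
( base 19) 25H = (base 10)834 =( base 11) 699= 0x342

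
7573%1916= 1825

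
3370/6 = 561+2/3 =561.67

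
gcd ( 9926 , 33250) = 14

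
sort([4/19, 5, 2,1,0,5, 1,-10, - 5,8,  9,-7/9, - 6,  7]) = [ -10,-6, -5, - 7/9,  0,4/19, 1,  1,2,5 , 5,7,8,9]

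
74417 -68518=5899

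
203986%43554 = 29770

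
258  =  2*129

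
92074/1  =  92074=92074.00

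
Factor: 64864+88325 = 153189=3^2*17021^1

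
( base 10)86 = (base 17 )51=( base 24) 3E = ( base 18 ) 4E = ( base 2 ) 1010110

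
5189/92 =5189/92 = 56.40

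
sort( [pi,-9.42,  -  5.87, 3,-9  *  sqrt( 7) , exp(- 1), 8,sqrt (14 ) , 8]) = [ -9*sqrt( 7),-9.42, - 5.87,exp( - 1),3, pi, sqrt( 14),  8,8 ] 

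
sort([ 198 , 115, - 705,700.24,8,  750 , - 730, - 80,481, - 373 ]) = [ - 730, - 705,-373,-80,8, 115,198, 481,700.24,750 ]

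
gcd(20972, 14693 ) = 7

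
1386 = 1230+156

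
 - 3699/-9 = 411/1 = 411.00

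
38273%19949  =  18324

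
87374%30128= 27118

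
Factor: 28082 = 2^1*19^1*739^1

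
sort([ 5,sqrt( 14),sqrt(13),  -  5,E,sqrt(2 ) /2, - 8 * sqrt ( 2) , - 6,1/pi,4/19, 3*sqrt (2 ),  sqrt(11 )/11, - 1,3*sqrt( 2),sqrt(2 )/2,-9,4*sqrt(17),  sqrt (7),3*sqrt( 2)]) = [-8*sqrt(2 ),  -  9, - 6, - 5,-1,4/19,sqrt(11 )/11,1/pi,sqrt ( 2) /2, sqrt(2 )/2,sqrt( 7), E,sqrt(13),sqrt( 14), 3*sqrt( 2),3 * sqrt ( 2),3*sqrt(2),  5, 4*sqrt( 17) ] 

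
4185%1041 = 21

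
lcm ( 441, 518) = 32634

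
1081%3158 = 1081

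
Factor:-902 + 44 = -2^1 *3^1*11^1 * 13^1 = - 858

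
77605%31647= 14311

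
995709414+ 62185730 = 1057895144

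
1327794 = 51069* 26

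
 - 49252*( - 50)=2462600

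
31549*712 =22462888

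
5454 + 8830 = 14284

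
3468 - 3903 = -435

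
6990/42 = 166 + 3/7  =  166.43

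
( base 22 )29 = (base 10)53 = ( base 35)1i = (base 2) 110101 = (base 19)2f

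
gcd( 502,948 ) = 2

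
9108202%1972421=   1218518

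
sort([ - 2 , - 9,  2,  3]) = [ - 9,  -  2,2, 3 ]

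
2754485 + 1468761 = 4223246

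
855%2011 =855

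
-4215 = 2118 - 6333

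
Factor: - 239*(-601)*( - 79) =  - 11347481=- 79^1*239^1*601^1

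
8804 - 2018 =6786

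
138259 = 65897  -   - 72362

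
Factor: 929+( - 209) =720 = 2^4*3^2*5^1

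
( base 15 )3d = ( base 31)1r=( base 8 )72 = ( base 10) 58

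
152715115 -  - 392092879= 544807994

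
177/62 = 177/62 = 2.85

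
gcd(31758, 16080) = 402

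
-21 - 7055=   -  7076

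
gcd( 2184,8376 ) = 24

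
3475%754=459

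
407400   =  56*7275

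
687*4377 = 3006999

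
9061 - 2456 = 6605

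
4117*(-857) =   -  3528269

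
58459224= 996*58694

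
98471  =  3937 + 94534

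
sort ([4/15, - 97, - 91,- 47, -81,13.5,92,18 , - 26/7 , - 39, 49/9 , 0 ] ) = [-97, - 91 ,- 81, - 47, - 39,  -  26/7,0,4/15, 49/9,13.5,18,92]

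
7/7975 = 7/7975=0.00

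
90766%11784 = 8278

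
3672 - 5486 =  - 1814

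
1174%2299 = 1174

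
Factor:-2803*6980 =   -  19564940=- 2^2*5^1*349^1*2803^1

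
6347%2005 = 332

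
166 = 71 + 95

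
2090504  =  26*80404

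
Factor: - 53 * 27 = -3^3 * 53^1=- 1431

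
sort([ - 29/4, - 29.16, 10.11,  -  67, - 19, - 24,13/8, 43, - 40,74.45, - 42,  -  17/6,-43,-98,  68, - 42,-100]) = [ -100, - 98,-67, -43, - 42, - 42, -40, - 29.16, - 24, - 19, - 29/4, -17/6 , 13/8,  10.11,43, 68  ,  74.45 ]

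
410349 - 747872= - 337523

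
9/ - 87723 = -1 + 9746/9747 = -  0.00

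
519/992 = 519/992= 0.52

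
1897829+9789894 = 11687723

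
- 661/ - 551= 1 + 110/551=1.20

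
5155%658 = 549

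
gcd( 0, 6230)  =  6230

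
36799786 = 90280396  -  53480610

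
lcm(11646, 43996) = 395964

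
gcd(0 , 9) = 9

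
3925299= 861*4559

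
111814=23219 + 88595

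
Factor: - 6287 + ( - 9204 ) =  - 15491 = - 7^1 * 2213^1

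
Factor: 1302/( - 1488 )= - 7/8 =-2^ (  -  3) *7^1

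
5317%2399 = 519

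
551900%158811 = 75467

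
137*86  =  11782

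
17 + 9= 26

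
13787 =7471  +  6316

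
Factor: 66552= 2^3*3^1 * 47^1*59^1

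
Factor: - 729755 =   -  5^1 * 13^1*103^1*109^1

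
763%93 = 19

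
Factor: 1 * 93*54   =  2^1*3^4 * 31^1  =  5022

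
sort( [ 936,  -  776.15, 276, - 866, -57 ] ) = [-866, - 776.15,  -  57 , 276, 936 ]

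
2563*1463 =3749669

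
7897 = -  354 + 8251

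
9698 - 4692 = 5006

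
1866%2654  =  1866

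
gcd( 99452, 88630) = 2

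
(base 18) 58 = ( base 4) 1202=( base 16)62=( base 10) 98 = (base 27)3h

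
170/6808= 85/3404 =0.02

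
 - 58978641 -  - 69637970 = 10659329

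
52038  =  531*98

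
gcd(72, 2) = 2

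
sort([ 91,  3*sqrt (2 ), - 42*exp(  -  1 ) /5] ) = [ - 42 *exp( - 1)/5, 3*sqrt(2), 91 ]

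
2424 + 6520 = 8944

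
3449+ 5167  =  8616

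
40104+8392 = 48496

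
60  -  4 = 56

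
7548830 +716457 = 8265287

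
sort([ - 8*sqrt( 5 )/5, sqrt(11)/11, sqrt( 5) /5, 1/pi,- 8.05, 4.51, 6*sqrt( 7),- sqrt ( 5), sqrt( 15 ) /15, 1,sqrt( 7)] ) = [-8.05,-8*sqrt ( 5)/5, - sqrt( 5),sqrt( 15) /15  ,  sqrt(11)/11, 1/pi, sqrt (5 ) /5, 1, sqrt(7), 4.51, 6*sqrt (7 ) ]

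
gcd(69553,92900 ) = 1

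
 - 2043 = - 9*227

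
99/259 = 99/259 = 0.38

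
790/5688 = 5/36 = 0.14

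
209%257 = 209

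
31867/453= 70 + 157/453  =  70.35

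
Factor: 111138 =2^1*3^1*18523^1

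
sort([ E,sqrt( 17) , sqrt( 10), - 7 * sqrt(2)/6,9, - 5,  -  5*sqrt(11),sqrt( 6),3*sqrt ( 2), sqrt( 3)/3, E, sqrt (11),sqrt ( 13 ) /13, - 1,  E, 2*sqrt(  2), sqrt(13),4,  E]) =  [ - 5 * sqrt(11), - 5, - 7*sqrt(2)/6, - 1, sqrt( 13)/13, sqrt( 3) /3, sqrt(6 ), E,E, E,E,2 * sqrt( 2 ),sqrt(10 ), sqrt ( 11 ), sqrt(13), 4, sqrt(17),3*sqrt(2),9]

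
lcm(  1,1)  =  1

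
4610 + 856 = 5466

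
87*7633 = 664071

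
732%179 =16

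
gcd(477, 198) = 9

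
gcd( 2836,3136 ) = 4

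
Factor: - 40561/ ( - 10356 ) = 47/12 = 2^( - 2)  *3^ ( - 1)*47^1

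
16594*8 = 132752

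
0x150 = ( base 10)336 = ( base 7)660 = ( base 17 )12d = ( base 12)240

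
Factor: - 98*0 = 0^1 = 0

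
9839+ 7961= 17800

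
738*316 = 233208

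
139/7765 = 139/7765 = 0.02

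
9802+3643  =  13445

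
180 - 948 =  - 768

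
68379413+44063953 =112443366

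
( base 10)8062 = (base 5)224222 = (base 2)1111101111110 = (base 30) 8sm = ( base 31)8C2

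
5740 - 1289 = 4451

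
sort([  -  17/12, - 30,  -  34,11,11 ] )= [ - 34, - 30, - 17/12, 11  ,  11]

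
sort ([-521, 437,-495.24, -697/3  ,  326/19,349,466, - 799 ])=[  -  799, - 521,-495.24,-697/3,326/19,349,437,466]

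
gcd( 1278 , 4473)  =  639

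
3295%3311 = 3295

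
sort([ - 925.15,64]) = [ - 925.15, 64 ] 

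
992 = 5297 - 4305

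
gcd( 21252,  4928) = 308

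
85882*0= 0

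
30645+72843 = 103488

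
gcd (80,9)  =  1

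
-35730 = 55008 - 90738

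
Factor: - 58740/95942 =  - 30/49 = -  2^1*3^1*5^1*7^ ( - 2)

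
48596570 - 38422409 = 10174161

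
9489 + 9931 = 19420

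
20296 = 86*236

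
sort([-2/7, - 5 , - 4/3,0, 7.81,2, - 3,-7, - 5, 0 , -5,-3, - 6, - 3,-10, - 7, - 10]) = [ - 10, - 10, - 7, - 7, - 6, - 5 , -5, - 5, - 3, - 3,-3, - 4/3, -2/7, 0,0, 2,  7.81] 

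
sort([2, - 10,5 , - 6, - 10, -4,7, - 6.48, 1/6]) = [ - 10, - 10,- 6.48,-6, - 4,1/6,2,5, 7]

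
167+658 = 825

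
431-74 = 357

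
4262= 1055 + 3207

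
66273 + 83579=149852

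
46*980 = 45080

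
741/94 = 741/94 = 7.88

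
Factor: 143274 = 2^1*3^1 * 23879^1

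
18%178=18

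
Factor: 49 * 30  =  2^1* 3^1*5^1 * 7^2 = 1470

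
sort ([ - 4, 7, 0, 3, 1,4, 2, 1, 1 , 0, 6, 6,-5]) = [ - 5,- 4,0, 0,1,1, 1,2, 3, 4, 6,  6,7 ] 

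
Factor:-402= -2^1*3^1*67^1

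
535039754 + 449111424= 984151178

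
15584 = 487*32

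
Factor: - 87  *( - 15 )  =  3^2*5^1*29^1 = 1305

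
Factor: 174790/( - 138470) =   -  77/61=-7^1*11^1*61^(  -  1)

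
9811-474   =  9337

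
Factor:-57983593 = -97^1*597769^1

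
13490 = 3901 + 9589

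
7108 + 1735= 8843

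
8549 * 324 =2769876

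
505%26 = 11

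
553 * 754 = 416962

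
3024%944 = 192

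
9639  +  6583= 16222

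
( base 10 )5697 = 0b1011001000001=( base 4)1121001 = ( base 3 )21211000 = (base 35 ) 4mr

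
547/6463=547/6463 = 0.08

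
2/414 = 1/207   =  0.00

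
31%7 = 3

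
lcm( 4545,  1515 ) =4545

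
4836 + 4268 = 9104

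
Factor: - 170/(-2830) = 17/283 = 17^1*283^(-1) 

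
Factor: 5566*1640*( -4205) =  - 2^4*5^2 * 11^2*23^1 * 29^2*41^1 = - 38384249200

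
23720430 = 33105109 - 9384679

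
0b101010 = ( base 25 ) 1H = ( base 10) 42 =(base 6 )110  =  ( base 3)1120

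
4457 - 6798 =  - 2341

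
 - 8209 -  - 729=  - 7480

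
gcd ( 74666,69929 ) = 1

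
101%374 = 101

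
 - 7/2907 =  - 7/2907 = -0.00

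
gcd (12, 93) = 3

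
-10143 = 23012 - 33155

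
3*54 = 162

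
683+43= 726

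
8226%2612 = 390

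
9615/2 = 9615/2 = 4807.50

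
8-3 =5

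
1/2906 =1/2906 = 0.00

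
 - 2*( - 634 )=1268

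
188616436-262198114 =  - 73581678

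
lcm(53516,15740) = 267580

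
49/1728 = 49/1728 = 0.03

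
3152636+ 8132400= 11285036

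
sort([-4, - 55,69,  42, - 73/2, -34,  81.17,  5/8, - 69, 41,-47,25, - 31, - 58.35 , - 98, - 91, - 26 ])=[- 98,-91 , - 69, - 58.35, - 55, - 47, - 73/2, - 34, - 31,-26,-4,5/8, 25 , 41 , 42,69,  81.17]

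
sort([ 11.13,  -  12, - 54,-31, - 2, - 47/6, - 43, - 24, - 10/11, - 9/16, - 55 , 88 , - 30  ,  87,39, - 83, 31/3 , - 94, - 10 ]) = [ - 94, - 83, -55, - 54, - 43, - 31, - 30, - 24, - 12, - 10,-47/6, - 2, - 10/11, - 9/16,  31/3,11.13 , 39,  87, 88 ]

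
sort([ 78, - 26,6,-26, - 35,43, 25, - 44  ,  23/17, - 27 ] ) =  [ - 44 , - 35  , - 27,-26, - 26,23/17, 6, 25,43, 78 ] 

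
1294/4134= 647/2067 = 0.31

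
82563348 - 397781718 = -315218370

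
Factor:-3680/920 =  - 4 = -2^2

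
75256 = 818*92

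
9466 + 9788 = 19254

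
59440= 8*7430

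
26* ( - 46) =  - 1196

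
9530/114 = 4765/57 = 83.60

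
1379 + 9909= 11288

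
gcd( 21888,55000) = 8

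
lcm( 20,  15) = 60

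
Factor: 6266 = 2^1*13^1 * 241^1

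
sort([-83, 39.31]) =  [-83, 39.31]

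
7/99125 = 7/99125 = 0.00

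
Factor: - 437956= - 2^2*103^1*1063^1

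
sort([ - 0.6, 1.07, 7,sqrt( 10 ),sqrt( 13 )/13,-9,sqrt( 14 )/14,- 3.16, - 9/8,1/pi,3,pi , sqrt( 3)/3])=[ - 9, - 3.16,  -  9/8, - 0.6, sqrt( 14)/14 , sqrt( 13)/13,1/pi,sqrt( 3) /3, 1.07,3,pi,  sqrt( 10),7] 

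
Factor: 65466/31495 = 2^1*3^2 * 5^(  -  1 )*3637^1*6299^(-1)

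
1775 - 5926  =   - 4151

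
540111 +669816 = 1209927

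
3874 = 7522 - 3648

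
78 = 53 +25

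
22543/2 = 22543/2= 11271.50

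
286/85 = 286/85 = 3.36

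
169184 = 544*311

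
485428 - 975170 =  - 489742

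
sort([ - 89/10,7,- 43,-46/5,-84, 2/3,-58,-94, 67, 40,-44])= [ - 94, - 84, - 58, - 44, - 43,-46/5, - 89/10, 2/3,7,  40, 67] 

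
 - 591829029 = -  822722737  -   - 230893708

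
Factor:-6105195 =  - 3^2*5^1*135671^1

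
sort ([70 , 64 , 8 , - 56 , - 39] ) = [ - 56, - 39,8, 64,70]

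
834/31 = 26+28/31 = 26.90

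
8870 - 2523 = 6347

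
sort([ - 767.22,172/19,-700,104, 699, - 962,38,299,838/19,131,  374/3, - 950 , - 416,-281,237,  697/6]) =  [ - 962, - 950, - 767.22, - 700, - 416, - 281,172/19,38,838/19, 104,697/6 , 374/3, 131,237,  299,699]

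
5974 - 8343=-2369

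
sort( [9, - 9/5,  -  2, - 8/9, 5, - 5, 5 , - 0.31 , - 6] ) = [ - 6,-5,  -  2, - 9/5,  -  8/9, - 0.31 , 5,  5,9] 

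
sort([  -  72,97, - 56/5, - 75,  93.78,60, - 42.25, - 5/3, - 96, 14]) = [ - 96,-75, - 72 , - 42.25,-56/5,  -  5/3,14,60,  93.78, 97]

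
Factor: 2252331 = 3^2*250259^1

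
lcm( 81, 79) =6399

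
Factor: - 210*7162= - 1504020 = - 2^2*3^1*5^1*7^1*3581^1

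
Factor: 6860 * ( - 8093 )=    - 55517980 = - 2^2*5^1* 7^3*8093^1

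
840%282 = 276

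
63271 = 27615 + 35656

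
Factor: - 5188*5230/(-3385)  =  5426648/677 =2^3 * 523^1*677^( - 1)*1297^1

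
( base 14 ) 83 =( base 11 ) a5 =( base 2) 1110011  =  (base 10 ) 115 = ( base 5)430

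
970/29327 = 970/29327= 0.03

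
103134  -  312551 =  - 209417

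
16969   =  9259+7710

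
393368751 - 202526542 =190842209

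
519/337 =1+182/337 = 1.54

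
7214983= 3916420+3298563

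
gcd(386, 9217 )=1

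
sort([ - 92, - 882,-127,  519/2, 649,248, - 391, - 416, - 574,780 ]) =[ - 882, - 574, - 416, - 391, - 127, - 92, 248,519/2, 649,780]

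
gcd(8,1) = 1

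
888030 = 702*1265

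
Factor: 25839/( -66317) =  - 3^4*11^1*17^(  -  1 )*29^1*47^ ( - 1)*83^(-1) 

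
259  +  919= 1178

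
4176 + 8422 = 12598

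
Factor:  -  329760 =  - 2^5*3^2*5^1*229^1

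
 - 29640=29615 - 59255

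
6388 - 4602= 1786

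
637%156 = 13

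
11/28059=11/28059 = 0.00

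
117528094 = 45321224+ 72206870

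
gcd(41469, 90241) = 1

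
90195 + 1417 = 91612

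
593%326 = 267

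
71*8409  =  597039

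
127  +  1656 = 1783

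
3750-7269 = -3519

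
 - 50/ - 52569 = 50/52569  =  0.00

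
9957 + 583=10540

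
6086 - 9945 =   -  3859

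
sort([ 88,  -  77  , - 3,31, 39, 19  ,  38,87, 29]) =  [-77, - 3,19,29 , 31, 38 , 39,87,88 ]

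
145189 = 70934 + 74255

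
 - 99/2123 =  - 9/193  =  - 0.05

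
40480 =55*736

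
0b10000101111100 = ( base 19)14e3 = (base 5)233242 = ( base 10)8572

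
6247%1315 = 987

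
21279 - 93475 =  - 72196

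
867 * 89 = 77163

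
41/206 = 41/206  =  0.20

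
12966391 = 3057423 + 9908968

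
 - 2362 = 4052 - 6414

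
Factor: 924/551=2^2*3^1*7^1  *  11^1*19^ ( - 1) * 29^ ( - 1 )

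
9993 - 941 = 9052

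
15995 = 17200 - 1205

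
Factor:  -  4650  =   - 2^1*3^1*5^2 * 31^1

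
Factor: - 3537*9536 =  - 33728832 = - 2^6*3^3*131^1*149^1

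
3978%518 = 352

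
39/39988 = 3/3076= 0.00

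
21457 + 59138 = 80595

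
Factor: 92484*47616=4403718144   =  2^11*3^3*7^1*31^1*367^1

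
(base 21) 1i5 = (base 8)1470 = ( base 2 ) 1100111000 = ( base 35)NJ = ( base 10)824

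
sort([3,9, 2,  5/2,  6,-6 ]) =[ - 6,2,5/2,3, 6, 9 ] 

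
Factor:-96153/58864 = -2^(-4)*3^1 * 13^( - 1 )*  283^(  -  1)*32051^1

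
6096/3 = 2032=2032.00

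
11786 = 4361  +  7425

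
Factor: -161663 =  - 41^1*3943^1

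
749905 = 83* 9035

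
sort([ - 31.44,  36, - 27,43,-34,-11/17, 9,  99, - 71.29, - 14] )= [ - 71.29,-34,-31.44, - 27, - 14,-11/17,9, 36, 43,99] 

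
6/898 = 3/449 = 0.01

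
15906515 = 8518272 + 7388243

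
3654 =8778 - 5124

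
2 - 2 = 0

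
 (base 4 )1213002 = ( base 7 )25140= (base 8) 14702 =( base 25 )adj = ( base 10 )6594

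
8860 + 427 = 9287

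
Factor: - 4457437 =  - 4457437^1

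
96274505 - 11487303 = 84787202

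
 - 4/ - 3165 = 4/3165 = 0.00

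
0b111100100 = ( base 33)em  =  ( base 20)144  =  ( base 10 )484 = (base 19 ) 169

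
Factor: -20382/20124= - 79/78 = - 2^( - 1) * 3^( - 1)*13^(-1)*79^1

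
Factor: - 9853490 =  - 2^1*5^1*617^1*1597^1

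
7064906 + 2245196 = 9310102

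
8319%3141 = 2037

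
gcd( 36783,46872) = 9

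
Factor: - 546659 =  - 43^1*12713^1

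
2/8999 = 2/8999  =  0.00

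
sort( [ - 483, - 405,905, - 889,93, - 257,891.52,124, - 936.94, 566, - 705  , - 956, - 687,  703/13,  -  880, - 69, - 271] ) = [ - 956 , - 936.94, - 889, - 880, - 705, - 687  , - 483,- 405,-271, - 257, - 69,703/13, 93, 124,566, 891.52, 905]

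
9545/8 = 1193+ 1/8=1193.12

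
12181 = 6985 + 5196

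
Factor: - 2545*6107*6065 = - 94264140475 = - 5^2 *31^1*197^1*509^1*1213^1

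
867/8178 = 289/2726 = 0.11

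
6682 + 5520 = 12202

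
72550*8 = 580400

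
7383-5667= 1716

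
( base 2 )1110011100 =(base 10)924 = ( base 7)2460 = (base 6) 4140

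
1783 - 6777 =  - 4994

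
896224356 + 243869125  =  1140093481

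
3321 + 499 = 3820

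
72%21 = 9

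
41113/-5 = - 8223 + 2/5 = - 8222.60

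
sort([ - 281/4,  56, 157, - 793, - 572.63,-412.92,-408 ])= [ - 793,-572.63, - 412.92, - 408, - 281/4, 56,157]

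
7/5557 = 7/5557= 0.00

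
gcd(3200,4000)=800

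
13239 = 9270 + 3969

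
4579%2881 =1698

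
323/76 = 4 + 1/4= 4.25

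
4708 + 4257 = 8965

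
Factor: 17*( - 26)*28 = - 12376 = - 2^3 * 7^1*13^1* 17^1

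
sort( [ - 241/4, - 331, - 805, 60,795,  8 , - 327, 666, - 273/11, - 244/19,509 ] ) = [ - 805, - 331, - 327,- 241/4, - 273/11,-244/19, 8,60, 509,666, 795]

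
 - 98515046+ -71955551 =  - 170470597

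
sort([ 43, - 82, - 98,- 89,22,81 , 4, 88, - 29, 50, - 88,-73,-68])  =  [ -98 , - 89,-88, - 82,-73, - 68, - 29, 4 , 22,  43,50 , 81, 88 ] 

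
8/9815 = 8/9815=0.00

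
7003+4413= 11416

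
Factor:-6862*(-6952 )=47704624 = 2^4*11^1*47^1 *73^1*79^1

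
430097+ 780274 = 1210371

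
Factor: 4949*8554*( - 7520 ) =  - 318349769920 = - 2^6*5^1*7^3 * 13^1 * 47^2*101^1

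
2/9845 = 2/9845=0.00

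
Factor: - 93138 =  - 2^1*3^1 * 19^2*43^1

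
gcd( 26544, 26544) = 26544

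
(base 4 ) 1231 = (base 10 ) 109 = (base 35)34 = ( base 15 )74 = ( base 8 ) 155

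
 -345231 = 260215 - 605446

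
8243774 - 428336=7815438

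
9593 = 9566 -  - 27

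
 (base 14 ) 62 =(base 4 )1112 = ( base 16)56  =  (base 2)1010110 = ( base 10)86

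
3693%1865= 1828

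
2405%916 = 573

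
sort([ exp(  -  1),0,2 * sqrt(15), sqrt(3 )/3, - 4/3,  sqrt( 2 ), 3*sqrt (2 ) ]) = [  -  4/3,0,exp( - 1),sqrt(3) /3, sqrt( 2), 3*sqrt(2 ), 2*sqrt( 15) ] 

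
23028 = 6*3838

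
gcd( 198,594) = 198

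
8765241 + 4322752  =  13087993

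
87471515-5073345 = 82398170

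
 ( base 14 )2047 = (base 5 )134201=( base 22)ba7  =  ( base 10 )5551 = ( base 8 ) 12657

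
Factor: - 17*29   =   - 493 = -17^1*29^1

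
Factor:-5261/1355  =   - 5^( - 1) * 271^(  -  1)*5261^1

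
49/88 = 49/88  =  0.56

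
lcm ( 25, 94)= 2350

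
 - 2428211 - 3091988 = - 5520199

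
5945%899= 551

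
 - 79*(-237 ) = 18723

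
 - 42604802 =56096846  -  98701648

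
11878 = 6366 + 5512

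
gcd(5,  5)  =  5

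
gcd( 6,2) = 2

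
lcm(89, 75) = 6675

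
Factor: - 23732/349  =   - 2^2*17^1= - 68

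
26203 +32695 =58898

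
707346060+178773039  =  886119099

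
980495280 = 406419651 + 574075629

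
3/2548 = 3/2548  =  0.00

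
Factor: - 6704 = -2^4*419^1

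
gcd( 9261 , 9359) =49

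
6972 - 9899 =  - 2927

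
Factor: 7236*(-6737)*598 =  - 29151861336 = - 2^3*3^3*13^1*23^1*67^1*6737^1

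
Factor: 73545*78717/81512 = 2^(-3 )*3^2*5^1*19^1*23^(-1) * 443^ (-1) *1381^1* 4903^1 = 5789241765/81512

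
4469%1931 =607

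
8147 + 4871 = 13018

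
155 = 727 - 572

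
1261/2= 1261/2 = 630.50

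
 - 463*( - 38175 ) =17675025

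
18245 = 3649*5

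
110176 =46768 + 63408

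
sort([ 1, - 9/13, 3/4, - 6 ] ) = [-6,-9/13 , 3/4,1]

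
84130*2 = 168260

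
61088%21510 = 18068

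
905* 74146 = 67102130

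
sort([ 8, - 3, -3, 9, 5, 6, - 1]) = [ - 3, - 3, - 1,5, 6,8,9 ] 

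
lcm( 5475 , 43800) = 43800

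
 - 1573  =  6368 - 7941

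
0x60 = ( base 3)10120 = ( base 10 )96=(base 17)5b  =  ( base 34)2S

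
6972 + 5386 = 12358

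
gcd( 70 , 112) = 14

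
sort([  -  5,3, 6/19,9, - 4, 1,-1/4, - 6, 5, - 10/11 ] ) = [ - 6,-5, - 4, - 10/11, - 1/4, 6/19,  1,3,5,  9]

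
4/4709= 4/4709 = 0.00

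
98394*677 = 66612738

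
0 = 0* ( - 3709)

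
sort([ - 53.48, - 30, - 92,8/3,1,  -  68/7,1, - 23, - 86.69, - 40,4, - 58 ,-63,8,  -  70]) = [-92, - 86.69,-70,  -  63, - 58, - 53.48, - 40,  -  30 , - 23,- 68/7,1,1,8/3,4, 8]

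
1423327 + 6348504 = 7771831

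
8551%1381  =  265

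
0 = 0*1850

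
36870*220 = 8111400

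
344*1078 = 370832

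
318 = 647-329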